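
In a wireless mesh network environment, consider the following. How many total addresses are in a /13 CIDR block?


Given: CIDR prefix /13
Host bits = 32 - 13 = 19
Total addresses = 2^19 = 524288

524288


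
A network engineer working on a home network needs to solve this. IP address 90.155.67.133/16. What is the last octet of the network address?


Given: IP = 90.155.67.133, prefix = /16
Subnet mask = 255.255.0.0
Last octet of IP: 133
Last octet of mask: 0
Network last octet = 133 AND 0 = 0

0


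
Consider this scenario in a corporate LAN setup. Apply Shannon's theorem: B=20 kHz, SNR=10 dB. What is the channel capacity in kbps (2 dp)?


Given: B = 20 kHz, SNR = 10 dB
SNR linear = 10^(10/10) = 10
1 + SNR = 11
log2(11) = 3.4594316186
C = 20 * 1000 * 3.4594316186 = 69188.6324 bps
C = 69.188632 kbps -> 69.19 kbps (2 dp)

69.19


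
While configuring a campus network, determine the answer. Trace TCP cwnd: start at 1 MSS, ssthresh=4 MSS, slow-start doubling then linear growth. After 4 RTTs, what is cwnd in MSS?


RTT 0: cwnd = 1 MSS (initial)
RTT 1: cwnd = 2 MSS (slow start, doubled)
RTT 2: cwnd = 4 MSS (slow start, doubled)
RTT 3: cwnd = 5 MSS (congestion avoidance, +1)
RTT 4: cwnd = 6 MSS (congestion avoidance, +1)

6


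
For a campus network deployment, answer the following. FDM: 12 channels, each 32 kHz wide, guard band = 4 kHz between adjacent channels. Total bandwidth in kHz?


Given: 12 channels, 32 kHz each, guard = 4 kHz
Channel bandwidth = 12 * 32 = 384 kHz
Guard bands = 11 gaps * 4 kHz = 44 kHz
Total = 384 + 44 = 428 kHz

428


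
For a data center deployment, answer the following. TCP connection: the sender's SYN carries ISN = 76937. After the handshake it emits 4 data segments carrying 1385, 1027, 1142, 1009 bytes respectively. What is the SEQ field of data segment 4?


The SYN occupies sequence number ISN = 76937, so the first data byte is ISN + 1 = 76938.
SEQ of data segment i = (ISN + 1) + sum of payload sizes of segments 1..i-1.
Segment 1: SEQ = 76938, payload = 1385 bytes
Segment 2: SEQ = 78323, payload = 1027 bytes
Segment 3: SEQ = 79350, payload = 1142 bytes
Segment 4: SEQ = 80492, payload = 1009 bytes
SEQ of segment 4 = 76938 + 1385 + 1027 + 1142 = 80492

80492


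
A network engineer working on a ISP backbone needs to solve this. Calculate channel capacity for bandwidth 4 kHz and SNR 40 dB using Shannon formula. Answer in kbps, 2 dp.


Given: B = 4 kHz, SNR = 40 dB
SNR linear = 10^(40/10) = 10000
1 + SNR = 10001
log2(10001) = 13.2878566418
C = 4 * 1000 * 13.2878566418 = 53151.4266 bps
C = 53.151427 kbps -> 53.15 kbps (2 dp)

53.15


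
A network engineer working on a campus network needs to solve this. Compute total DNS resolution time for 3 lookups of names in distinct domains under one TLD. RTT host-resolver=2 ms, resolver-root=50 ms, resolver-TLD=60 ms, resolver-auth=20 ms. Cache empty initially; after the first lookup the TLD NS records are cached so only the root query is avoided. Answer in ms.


Lookup 1 (cold cache): local + root + TLD + auth = 2 + 50 + 60 + 20 = 132 ms
Lookups 2..3 (TLD NS cached -> skip root; new domain -> still ask TLD and auth): local + TLD + auth = 2 + 60 + 20 = 82 ms each
Remaining 2 lookups: 2 * 82 = 164 ms
Total = 132 + 164 = 296 ms

296


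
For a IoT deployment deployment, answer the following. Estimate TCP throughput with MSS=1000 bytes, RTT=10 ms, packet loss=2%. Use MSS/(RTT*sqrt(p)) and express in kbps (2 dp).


Given: MSS = 1000 bytes, RTT = 10 ms, loss = 2%
RTT in seconds = 10 / 1000 = 0.01
Loss rate = 2% = 0.02
sqrt(loss) = sqrt(0.02) = 0.141421356237
Throughput (bytes/s) = 1000 / (0.01 * 0.141421356237) = 707106.7812
Throughput (kbps) = 707106.7812 * 8 / 1000 = 5656.854249 -> 5656.85 kbps (2 dp)

5656.85


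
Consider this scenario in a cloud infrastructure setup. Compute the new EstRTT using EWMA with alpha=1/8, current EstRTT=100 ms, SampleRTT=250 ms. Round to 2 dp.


Given: EstRTT = 100 ms, SampleRTT = 250 ms, alpha = 1/8
New EstRTT = (1 - alpha) * EstRTT + alpha * SampleRTT
(7/8) * 100 = 87.5
(1/8) * 250 = 31.25
New EstRTT = 87.5 + 31.25 = 118.75 ms -> 118.75 ms (2 dp)

118.75


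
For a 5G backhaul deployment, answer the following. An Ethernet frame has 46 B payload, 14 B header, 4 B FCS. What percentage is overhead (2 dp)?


Given: payload = 46 B, header = 14 B, trailer = 4 B
Overhead bytes = header + trailer = 14 + 4 = 18
Total frame = payload + overhead = 46 + 18 = 64
Overhead % = 18 / 64 * 100 = 28.1250% -> 28.13% (2 dp)

28.13


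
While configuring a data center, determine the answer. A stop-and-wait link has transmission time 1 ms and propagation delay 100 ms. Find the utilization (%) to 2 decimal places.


Given: Ttrans = 1 ms, Tprop = 100 ms
RTT = 2 * Tprop = 2 * 100 = 200 ms
U = Ttrans / (Ttrans + RTT)
U = 1 / (1 + 200)
U = 1 / 201 = 0.004975
U% = 0.50%

0.50


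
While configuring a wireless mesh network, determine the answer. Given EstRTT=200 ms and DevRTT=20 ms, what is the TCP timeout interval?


Given: EstRTT = 200 ms, DevRTT = 20 ms
Timeout = EstRTT + 4 * DevRTT
4 * DevRTT = 4 * 20 = 80
Timeout = 200 + 80 = 280 ms

280


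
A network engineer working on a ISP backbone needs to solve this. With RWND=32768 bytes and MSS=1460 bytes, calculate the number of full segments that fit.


Given: RWND = 32768 bytes, MSS = 1460 bytes
Full segments = floor(RWND / MSS)
Full segments = floor(32768 / 1460)
Full segments = floor(22.4438) = 22

22


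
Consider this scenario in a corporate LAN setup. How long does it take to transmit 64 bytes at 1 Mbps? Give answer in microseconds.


Given: packet = 64 bytes, bandwidth = 1 Mbps
Packet in bits = 64 * 8 = 512 bits
Bandwidth = 1 * 10^6 = 1000000 bps
Time = 512 / 1000000 seconds
Time in us = 512 * 10^6 / 1000000 = 512

512


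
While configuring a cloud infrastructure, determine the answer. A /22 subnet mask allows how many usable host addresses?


Given: subnet mask /22
Host bits = 32 - 22 = 10
Total addresses = 2^10 = 1024
Usable hosts = 1024 - 2 (network + broadcast) = 1022

1022


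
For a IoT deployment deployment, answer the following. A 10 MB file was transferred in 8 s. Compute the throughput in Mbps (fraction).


Given: file = 10 MB, time = 8 s
File in Mb = 10 * 8 = 80 Mb
Throughput = 80 / 8 Mbps
Throughput = 10 Mbps

10


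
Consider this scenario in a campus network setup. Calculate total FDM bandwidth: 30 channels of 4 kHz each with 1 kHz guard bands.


Given: 30 channels, 4 kHz each, guard = 1 kHz
Channel bandwidth = 30 * 4 = 120 kHz
Guard bands = 29 gaps * 1 kHz = 29 kHz
Total = 120 + 29 = 149 kHz

149


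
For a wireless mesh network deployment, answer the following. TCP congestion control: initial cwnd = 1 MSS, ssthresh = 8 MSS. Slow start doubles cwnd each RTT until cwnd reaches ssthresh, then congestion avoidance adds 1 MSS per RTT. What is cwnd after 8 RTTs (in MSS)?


RTT 0: cwnd = 1 MSS (initial)
RTT 1: cwnd = 2 MSS (slow start, doubled)
RTT 2: cwnd = 4 MSS (slow start, doubled)
RTT 3: cwnd = 8 MSS (slow start, doubled)
RTT 4: cwnd = 9 MSS (congestion avoidance, +1)
RTT 5: cwnd = 10 MSS (congestion avoidance, +1)
RTT 6: cwnd = 11 MSS (congestion avoidance, +1)
RTT 7: cwnd = 12 MSS (congestion avoidance, +1)
RTT 8: cwnd = 13 MSS (congestion avoidance, +1)

13


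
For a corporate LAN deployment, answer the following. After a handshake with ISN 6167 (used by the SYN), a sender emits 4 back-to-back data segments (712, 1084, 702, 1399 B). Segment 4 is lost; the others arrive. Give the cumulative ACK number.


SYN uses sequence number 6167; first data byte = ISN + 1 = 6168.
Segment 1: SEQ = 6168, len = 712 B, covers [6168, 6879]
Segment 2: SEQ = 6880, len = 1084 B, covers [6880, 7963]
Segment 3: SEQ = 7964, len = 702 B, covers [7964, 8665]
Segment 4: SEQ = 8666, len = 1399 B, covers [8666, 10064] [LOST]
In-order data received: bytes [6168, 8665] (segments 1..3).
Segment 4 missing -> gap begins at byte 8666.
Cumulative ACK = next expected in-order byte = 6168 + 712 + 1084 + 702 = 8666

8666


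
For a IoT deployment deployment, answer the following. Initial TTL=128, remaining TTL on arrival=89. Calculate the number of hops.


Given: initial TTL = 128, received TTL = 89
Hops = initial TTL - received TTL
Hops = 128 - 89 = 39

39


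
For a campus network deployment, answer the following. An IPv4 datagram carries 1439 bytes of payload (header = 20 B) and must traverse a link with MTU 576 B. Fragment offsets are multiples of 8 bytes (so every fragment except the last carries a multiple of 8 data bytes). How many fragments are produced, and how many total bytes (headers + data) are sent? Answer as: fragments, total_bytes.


Max data per non-final fragment = floor((MTU - header)/8)*8 = floor((576 - 20)/8)*8 = floor(556/8)*8 = 552 B
Final fragment needs no 8-byte alignment: it can carry up to MTU - header = 556 B
Non-final fragments needed = ceil((payload - 556) / 552) = ceil(883/552) = ceil(1.5996) = 2
Number of fragments = 2 + 1 = 3
Fragment sizes (data): 2 * 552 B + 335 B (last, 335 <= 556 OK)
Total bytes sent = payload + n_frags * header = 1439 + 3*20 = 1439 + 60 = 1499 B

3, 1499


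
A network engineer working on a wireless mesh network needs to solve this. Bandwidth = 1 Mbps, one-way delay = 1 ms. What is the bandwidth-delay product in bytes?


Given: bandwidth = 1 Mbps, delay = 1 ms
BDP in bits = 1 * 10^6 * 1 / 1000
BDP in bits = 1000
BDP in bytes = 1000 / 8 = 125

125


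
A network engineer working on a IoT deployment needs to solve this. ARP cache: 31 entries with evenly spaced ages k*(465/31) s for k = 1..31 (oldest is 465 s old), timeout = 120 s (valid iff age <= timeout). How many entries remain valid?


Ages are k * 465/31 s for k = 1..31 (spacing = 15.0000 s).
Entry k is valid iff k * 465/31 <= 120 iff k <= 31 * 120 / 465 = 8.0000
n_valid = floor(8.0000) = 8
(n_stale = 31 - 8 = 23)

8


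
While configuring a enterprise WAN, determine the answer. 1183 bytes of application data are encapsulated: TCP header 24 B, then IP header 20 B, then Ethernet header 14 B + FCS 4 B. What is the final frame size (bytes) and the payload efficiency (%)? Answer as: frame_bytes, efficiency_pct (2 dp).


TCP segment = 1183 + 24 = 1207 B
IP packet = 1207 + 20 = 1227 B
Ethernet frame = 1227 + 14 + 4 = 1245 B
Efficiency = app / frame = 1183 / 1245 = 0.950201 = 95.0201% -> 95.02% (2 dp)

1245, 95.02


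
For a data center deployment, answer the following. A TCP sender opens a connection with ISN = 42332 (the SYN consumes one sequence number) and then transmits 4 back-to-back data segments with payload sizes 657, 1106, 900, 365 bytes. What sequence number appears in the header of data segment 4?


The SYN occupies sequence number ISN = 42332, so the first data byte is ISN + 1 = 42333.
SEQ of data segment i = (ISN + 1) + sum of payload sizes of segments 1..i-1.
Segment 1: SEQ = 42333, payload = 657 bytes
Segment 2: SEQ = 42990, payload = 1106 bytes
Segment 3: SEQ = 44096, payload = 900 bytes
Segment 4: SEQ = 44996, payload = 365 bytes
SEQ of segment 4 = 42333 + 657 + 1106 + 900 = 44996

44996


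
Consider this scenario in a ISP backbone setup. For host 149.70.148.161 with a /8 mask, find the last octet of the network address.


Given: IP = 149.70.148.161, prefix = /8
Subnet mask = 255.0.0.0
Last octet of IP: 161
Last octet of mask: 0
Network last octet = 161 AND 0 = 0

0


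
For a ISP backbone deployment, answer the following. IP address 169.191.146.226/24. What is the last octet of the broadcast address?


Given: IP = 169.191.146.226, prefix = /24
Host bits = 32 - 24 = 8
Network last octet = 226 AND mask = 0
Host part size = 2^8 - 1 = 255
Broadcast last octet = 0 OR 255 = 255

255


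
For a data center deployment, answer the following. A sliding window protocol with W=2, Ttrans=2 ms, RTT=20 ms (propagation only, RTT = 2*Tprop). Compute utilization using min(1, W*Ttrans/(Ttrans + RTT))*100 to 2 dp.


Given: W = 2, Ttrans = 2 ms, RTT = 20 ms (= 2 * Tprop, Tprop = 10 ms)
Cycle time = Ttrans + RTT = 2 + 20 = 22 ms (first packet sent until its ACK returns)
W * Ttrans = 2 * 2 = 4 ms of sending per cycle
W * Ttrans / (Ttrans + RTT) = 4 / 22 = 0.181818
U = min(1, 0.181818) = 0.181818
U% = 18.18%

18.18


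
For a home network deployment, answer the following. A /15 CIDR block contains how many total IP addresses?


Given: CIDR prefix /15
Host bits = 32 - 15 = 17
Total addresses = 2^17 = 131072

131072


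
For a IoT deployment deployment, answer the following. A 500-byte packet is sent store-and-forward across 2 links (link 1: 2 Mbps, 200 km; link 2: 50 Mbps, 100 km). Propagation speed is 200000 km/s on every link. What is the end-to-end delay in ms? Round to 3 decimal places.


Packet = 500 bytes = 4000 bits. Store-and-forward: sum (t_trans + t_prop) per link.
Link 1: t_trans = 4000/(2*10^6) s = 2.0000 ms; t_prop = 200/200000 s = 1.0000 ms; subtotal = 3.0000 ms
Link 2: t_trans = 4000/(50*10^6) s = 0.0800 ms; t_prop = 100/200000 s = 0.5000 ms; subtotal = 0.5800 ms
End-to-end = 3.0000 + 0.5800 = 3.5800 ms -> 3.580 ms (3 dp)

3.580


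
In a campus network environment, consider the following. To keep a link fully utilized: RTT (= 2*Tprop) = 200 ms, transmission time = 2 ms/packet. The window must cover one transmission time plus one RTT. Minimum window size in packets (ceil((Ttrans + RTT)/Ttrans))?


Given: Ttrans = 2 ms, RTT = 200 ms (= 2 * Tprop, Tprop = 100 ms)
Time until first ACK returns = Ttrans + RTT = 2 + 200 = 202 ms
Need W * Ttrans >= Ttrans + RTT  ->  W >= (Ttrans + RTT) / Ttrans
(Ttrans + RTT) / Ttrans = 202 / 2 = 101
W_min = ceil(101) = 101

101


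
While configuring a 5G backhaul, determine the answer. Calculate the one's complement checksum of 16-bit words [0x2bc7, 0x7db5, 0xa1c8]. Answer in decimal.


Given words: [0x2bc7, 0x7db5, 0xa1c8]
Step 1: Sum all words
Raw sum = 11207 + 32181 + 41416 = 84804
Step 2: Fold carry: (19268 + 1) = 19269
One's complement = ~19269 & 0xFFFF = 46266

46266


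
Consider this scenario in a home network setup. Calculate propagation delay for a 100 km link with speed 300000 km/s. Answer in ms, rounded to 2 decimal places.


Given: distance = 100 km, speed = 300000 km/s
Delay = distance / speed = 100 / 300000 seconds
Delay in ms = 100 * 1000 / 300000
Delay = 0.3333 ms
Rounded to 2 dp = 0.33 ms

0.33


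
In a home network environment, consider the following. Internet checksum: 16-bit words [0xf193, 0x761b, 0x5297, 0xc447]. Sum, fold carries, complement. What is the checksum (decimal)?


Given words: [0xf193, 0x761b, 0x5297, 0xc447]
Step 1: Sum all words
Raw sum = 61843 + 30235 + 21143 + 50247 = 163468
Step 2: Fold carry: (32396 + 2) = 32398
One's complement = ~32398 & 0xFFFF = 33137

33137


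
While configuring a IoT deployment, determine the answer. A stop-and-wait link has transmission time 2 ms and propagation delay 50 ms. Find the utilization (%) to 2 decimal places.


Given: Ttrans = 2 ms, Tprop = 50 ms
RTT = 2 * Tprop = 2 * 50 = 100 ms
U = Ttrans / (Ttrans + RTT)
U = 2 / (2 + 100)
U = 2 / 102 = 0.019608
U% = 1.96%

1.96


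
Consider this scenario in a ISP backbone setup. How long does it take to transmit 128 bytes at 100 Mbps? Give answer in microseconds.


Given: packet = 128 bytes, bandwidth = 100 Mbps
Packet in bits = 128 * 8 = 1024 bits
Bandwidth = 100 * 10^6 = 100000000 bps
Time = 1024 / 100000000 seconds
Time in us = 1024 * 10^6 / 100000000 = 10.24

10.24


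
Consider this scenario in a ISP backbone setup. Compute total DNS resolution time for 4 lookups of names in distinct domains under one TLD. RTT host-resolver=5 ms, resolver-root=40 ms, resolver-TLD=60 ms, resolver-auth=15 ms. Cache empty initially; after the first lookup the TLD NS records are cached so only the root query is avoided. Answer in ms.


Lookup 1 (cold cache): local + root + TLD + auth = 5 + 40 + 60 + 15 = 120 ms
Lookups 2..4 (TLD NS cached -> skip root; new domain -> still ask TLD and auth): local + TLD + auth = 5 + 60 + 15 = 80 ms each
Remaining 3 lookups: 3 * 80 = 240 ms
Total = 120 + 240 = 360 ms

360


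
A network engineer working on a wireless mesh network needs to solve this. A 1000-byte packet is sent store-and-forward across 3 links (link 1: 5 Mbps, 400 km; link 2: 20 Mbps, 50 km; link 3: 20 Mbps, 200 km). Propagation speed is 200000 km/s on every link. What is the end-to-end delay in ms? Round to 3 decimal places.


Packet = 1000 bytes = 8000 bits. Store-and-forward: sum (t_trans + t_prop) per link.
Link 1: t_trans = 8000/(5*10^6) s = 1.6000 ms; t_prop = 400/200000 s = 2.0000 ms; subtotal = 3.6000 ms
Link 2: t_trans = 8000/(20*10^6) s = 0.4000 ms; t_prop = 50/200000 s = 0.2500 ms; subtotal = 0.6500 ms
Link 3: t_trans = 8000/(20*10^6) s = 0.4000 ms; t_prop = 200/200000 s = 1.0000 ms; subtotal = 1.4000 ms
End-to-end = 3.6000 + 0.6500 + 1.4000 = 5.6500 ms -> 5.650 ms (3 dp)

5.650


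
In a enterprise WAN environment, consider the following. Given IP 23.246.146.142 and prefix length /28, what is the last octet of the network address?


Given: IP = 23.246.146.142, prefix = /28
Subnet mask = 255.255.255.240
Last octet of IP: 142
Last octet of mask: 240
Network last octet = 142 AND 240 = 128

128


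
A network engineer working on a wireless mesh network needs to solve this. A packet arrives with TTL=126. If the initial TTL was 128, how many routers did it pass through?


Given: initial TTL = 128, received TTL = 126
Hops = initial TTL - received TTL
Hops = 128 - 126 = 2

2


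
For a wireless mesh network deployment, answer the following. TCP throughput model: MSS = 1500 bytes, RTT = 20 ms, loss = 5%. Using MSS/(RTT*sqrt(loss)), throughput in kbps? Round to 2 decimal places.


Given: MSS = 1500 bytes, RTT = 20 ms, loss = 5%
RTT in seconds = 20 / 1000 = 0.02
Loss rate = 5% = 0.05
sqrt(loss) = sqrt(0.05) = 0.223606797750
Throughput (bytes/s) = 1500 / (0.02 * 0.223606797750) = 335410.1966
Throughput (kbps) = 335410.1966 * 8 / 1000 = 2683.281573 -> 2683.28 kbps (2 dp)

2683.28


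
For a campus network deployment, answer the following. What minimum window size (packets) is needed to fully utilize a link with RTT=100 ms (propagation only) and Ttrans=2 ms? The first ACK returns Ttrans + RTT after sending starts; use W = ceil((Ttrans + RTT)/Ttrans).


Given: Ttrans = 2 ms, RTT = 100 ms (= 2 * Tprop, Tprop = 50 ms)
Time until first ACK returns = Ttrans + RTT = 2 + 100 = 102 ms
Need W * Ttrans >= Ttrans + RTT  ->  W >= (Ttrans + RTT) / Ttrans
(Ttrans + RTT) / Ttrans = 102 / 2 = 51
W_min = ceil(51) = 51

51


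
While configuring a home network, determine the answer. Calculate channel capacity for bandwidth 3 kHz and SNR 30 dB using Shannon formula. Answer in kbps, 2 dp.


Given: B = 3 kHz, SNR = 30 dB
SNR linear = 10^(30/10) = 1000
1 + SNR = 1001
log2(1001) = 9.9672262588
C = 3 * 1000 * 9.9672262588 = 29901.6788 bps
C = 29.901679 kbps -> 29.90 kbps (2 dp)

29.90


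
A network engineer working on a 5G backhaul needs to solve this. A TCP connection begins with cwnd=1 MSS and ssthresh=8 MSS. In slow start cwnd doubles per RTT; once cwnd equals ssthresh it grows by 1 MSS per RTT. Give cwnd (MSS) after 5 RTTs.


RTT 0: cwnd = 1 MSS (initial)
RTT 1: cwnd = 2 MSS (slow start, doubled)
RTT 2: cwnd = 4 MSS (slow start, doubled)
RTT 3: cwnd = 8 MSS (slow start, doubled)
RTT 4: cwnd = 9 MSS (congestion avoidance, +1)
RTT 5: cwnd = 10 MSS (congestion avoidance, +1)

10


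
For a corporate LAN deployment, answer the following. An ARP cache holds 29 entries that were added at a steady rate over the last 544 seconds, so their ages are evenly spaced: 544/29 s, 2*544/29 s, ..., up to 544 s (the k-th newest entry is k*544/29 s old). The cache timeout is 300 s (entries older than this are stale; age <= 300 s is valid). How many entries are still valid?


Ages are k * 544/29 s for k = 1..29 (spacing = 18.7586 s).
Entry k is valid iff k * 544/29 <= 300 iff k <= 29 * 300 / 544 = 15.9926
n_valid = floor(15.9926) = 15
(n_stale = 29 - 15 = 14)

15


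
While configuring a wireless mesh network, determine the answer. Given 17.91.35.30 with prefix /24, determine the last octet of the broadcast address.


Given: IP = 17.91.35.30, prefix = /24
Host bits = 32 - 24 = 8
Network last octet = 30 AND mask = 0
Host part size = 2^8 - 1 = 255
Broadcast last octet = 0 OR 255 = 255

255


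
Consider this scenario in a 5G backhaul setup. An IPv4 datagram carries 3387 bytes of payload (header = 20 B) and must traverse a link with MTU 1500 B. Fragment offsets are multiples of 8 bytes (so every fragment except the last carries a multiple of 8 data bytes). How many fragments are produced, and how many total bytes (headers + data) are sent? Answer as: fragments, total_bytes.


Max data per non-final fragment = floor((MTU - header)/8)*8 = floor((1500 - 20)/8)*8 = floor(1480/8)*8 = 1480 B
Final fragment needs no 8-byte alignment: it can carry up to MTU - header = 1480 B
Non-final fragments needed = ceil((payload - 1480) / 1480) = ceil(1907/1480) = ceil(1.2885) = 2
Number of fragments = 2 + 1 = 3
Fragment sizes (data): 2 * 1480 B + 427 B (last, 427 <= 1480 OK)
Total bytes sent = payload + n_frags * header = 3387 + 3*20 = 3387 + 60 = 3447 B

3, 3447


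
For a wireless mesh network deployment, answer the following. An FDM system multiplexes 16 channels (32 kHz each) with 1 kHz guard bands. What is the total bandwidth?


Given: 16 channels, 32 kHz each, guard = 1 kHz
Channel bandwidth = 16 * 32 = 512 kHz
Guard bands = 15 gaps * 1 kHz = 15 kHz
Total = 512 + 15 = 527 kHz

527


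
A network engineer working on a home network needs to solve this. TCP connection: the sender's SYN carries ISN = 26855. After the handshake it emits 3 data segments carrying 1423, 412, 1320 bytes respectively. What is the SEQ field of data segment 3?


The SYN occupies sequence number ISN = 26855, so the first data byte is ISN + 1 = 26856.
SEQ of data segment i = (ISN + 1) + sum of payload sizes of segments 1..i-1.
Segment 1: SEQ = 26856, payload = 1423 bytes
Segment 2: SEQ = 28279, payload = 412 bytes
Segment 3: SEQ = 28691, payload = 1320 bytes
SEQ of segment 3 = 26856 + 1423 + 412 = 28691

28691


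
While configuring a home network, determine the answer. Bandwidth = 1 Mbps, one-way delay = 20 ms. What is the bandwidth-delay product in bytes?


Given: bandwidth = 1 Mbps, delay = 20 ms
BDP in bits = 1 * 10^6 * 20 / 1000
BDP in bits = 20000
BDP in bytes = 20000 / 8 = 2500

2500


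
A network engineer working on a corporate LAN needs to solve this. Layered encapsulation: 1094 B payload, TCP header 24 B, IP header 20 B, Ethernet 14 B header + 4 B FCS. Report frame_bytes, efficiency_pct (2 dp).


TCP segment = 1094 + 24 = 1118 B
IP packet = 1118 + 20 = 1138 B
Ethernet frame = 1138 + 14 + 4 = 1156 B
Efficiency = app / frame = 1094 / 1156 = 0.946367 = 94.6367% -> 94.64% (2 dp)

1156, 94.64


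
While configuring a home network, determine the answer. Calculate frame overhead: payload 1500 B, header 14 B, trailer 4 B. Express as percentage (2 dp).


Given: payload = 1500 B, header = 14 B, trailer = 4 B
Overhead bytes = header + trailer = 14 + 4 = 18
Total frame = payload + overhead = 1500 + 18 = 1518
Overhead % = 18 / 1518 * 100 = 1.1858% -> 1.19% (2 dp)

1.19


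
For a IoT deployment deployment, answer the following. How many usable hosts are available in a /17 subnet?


Given: subnet mask /17
Host bits = 32 - 17 = 15
Total addresses = 2^15 = 32768
Usable hosts = 32768 - 2 (network + broadcast) = 32766

32766


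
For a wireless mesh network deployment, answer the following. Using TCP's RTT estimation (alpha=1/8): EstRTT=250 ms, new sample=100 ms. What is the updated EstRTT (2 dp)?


Given: EstRTT = 250 ms, SampleRTT = 100 ms, alpha = 1/8
New EstRTT = (1 - alpha) * EstRTT + alpha * SampleRTT
(7/8) * 250 = 218.75
(1/8) * 100 = 12.5
New EstRTT = 218.75 + 12.5 = 231.25 ms -> 231.25 ms (2 dp)

231.25


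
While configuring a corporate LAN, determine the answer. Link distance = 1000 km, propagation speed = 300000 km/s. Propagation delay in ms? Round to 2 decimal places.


Given: distance = 1000 km, speed = 300000 km/s
Delay = distance / speed = 1000 / 300000 seconds
Delay in ms = 1000 * 1000 / 300000
Delay = 3.3333 ms
Rounded to 2 dp = 3.33 ms

3.33


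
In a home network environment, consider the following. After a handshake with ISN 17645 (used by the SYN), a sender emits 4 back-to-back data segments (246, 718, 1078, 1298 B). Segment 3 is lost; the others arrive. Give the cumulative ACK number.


SYN uses sequence number 17645; first data byte = ISN + 1 = 17646.
Segment 1: SEQ = 17646, len = 246 B, covers [17646, 17891]
Segment 2: SEQ = 17892, len = 718 B, covers [17892, 18609]
Segment 3: SEQ = 18610, len = 1078 B, covers [18610, 19687] [LOST]
Segment 4: SEQ = 19688, len = 1298 B, covers [19688, 20985]
In-order data received: bytes [17646, 18609] (segments 1..2).
Segment 3 missing -> gap begins at byte 18610; later segments buffered out of order.
Cumulative ACK = next expected in-order byte = 17646 + 246 + 718 = 18610

18610


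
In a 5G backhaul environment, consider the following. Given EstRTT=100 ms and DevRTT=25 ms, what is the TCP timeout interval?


Given: EstRTT = 100 ms, DevRTT = 25 ms
Timeout = EstRTT + 4 * DevRTT
4 * DevRTT = 4 * 25 = 100
Timeout = 100 + 100 = 200 ms

200


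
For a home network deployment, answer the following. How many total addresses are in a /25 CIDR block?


Given: CIDR prefix /25
Host bits = 32 - 25 = 7
Total addresses = 2^7 = 128

128


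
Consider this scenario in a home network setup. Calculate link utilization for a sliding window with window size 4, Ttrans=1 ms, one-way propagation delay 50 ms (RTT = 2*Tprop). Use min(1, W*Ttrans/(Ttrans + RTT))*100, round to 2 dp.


Given: W = 4, Ttrans = 1 ms, RTT = 100 ms (= 2 * Tprop, Tprop = 50 ms)
Cycle time = Ttrans + RTT = 1 + 100 = 101 ms (first packet sent until its ACK returns)
W * Ttrans = 4 * 1 = 4 ms of sending per cycle
W * Ttrans / (Ttrans + RTT) = 4 / 101 = 0.039604
U = min(1, 0.039604) = 0.039604
U% = 3.96%

3.96


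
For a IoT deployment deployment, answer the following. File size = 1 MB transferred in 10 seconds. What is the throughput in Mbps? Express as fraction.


Given: file = 1 MB, time = 10 s
File in Mb = 1 * 8 = 8 Mb
Throughput = 8 / 10 Mbps
Throughput = 4/5 Mbps

4/5


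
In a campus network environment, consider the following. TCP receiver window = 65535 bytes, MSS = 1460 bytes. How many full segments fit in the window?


Given: RWND = 65535 bytes, MSS = 1460 bytes
Full segments = floor(RWND / MSS)
Full segments = floor(65535 / 1460)
Full segments = floor(44.887) = 44

44


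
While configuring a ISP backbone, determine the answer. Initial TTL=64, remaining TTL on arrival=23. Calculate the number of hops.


Given: initial TTL = 64, received TTL = 23
Hops = initial TTL - received TTL
Hops = 64 - 23 = 41

41


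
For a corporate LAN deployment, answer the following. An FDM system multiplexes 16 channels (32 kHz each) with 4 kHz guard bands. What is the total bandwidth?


Given: 16 channels, 32 kHz each, guard = 4 kHz
Channel bandwidth = 16 * 32 = 512 kHz
Guard bands = 15 gaps * 4 kHz = 60 kHz
Total = 512 + 60 = 572 kHz

572


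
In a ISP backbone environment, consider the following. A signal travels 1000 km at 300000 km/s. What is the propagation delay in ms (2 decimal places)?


Given: distance = 1000 km, speed = 300000 km/s
Delay = distance / speed = 1000 / 300000 seconds
Delay in ms = 1000 * 1000 / 300000
Delay = 3.3333 ms
Rounded to 2 dp = 3.33 ms

3.33


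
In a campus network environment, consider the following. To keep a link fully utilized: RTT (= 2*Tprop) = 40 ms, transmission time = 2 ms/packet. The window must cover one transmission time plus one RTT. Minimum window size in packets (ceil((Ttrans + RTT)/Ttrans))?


Given: Ttrans = 2 ms, RTT = 40 ms (= 2 * Tprop, Tprop = 20 ms)
Time until first ACK returns = Ttrans + RTT = 2 + 40 = 42 ms
Need W * Ttrans >= Ttrans + RTT  ->  W >= (Ttrans + RTT) / Ttrans
(Ttrans + RTT) / Ttrans = 42 / 2 = 21
W_min = ceil(21) = 21

21


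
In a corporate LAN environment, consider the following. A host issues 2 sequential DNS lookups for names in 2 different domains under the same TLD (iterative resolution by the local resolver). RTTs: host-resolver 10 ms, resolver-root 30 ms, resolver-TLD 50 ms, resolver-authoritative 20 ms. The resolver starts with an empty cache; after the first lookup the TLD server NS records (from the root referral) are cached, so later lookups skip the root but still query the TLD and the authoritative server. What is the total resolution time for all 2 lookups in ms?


Lookup 1 (cold cache): local + root + TLD + auth = 10 + 30 + 50 + 20 = 110 ms
Lookups 2..2 (TLD NS cached -> skip root; new domain -> still ask TLD and auth): local + TLD + auth = 10 + 50 + 20 = 80 ms each
Remaining 1 lookups: 1 * 80 = 80 ms
Total = 110 + 80 = 190 ms

190


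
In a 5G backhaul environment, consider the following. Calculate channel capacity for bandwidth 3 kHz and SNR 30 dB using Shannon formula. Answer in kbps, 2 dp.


Given: B = 3 kHz, SNR = 30 dB
SNR linear = 10^(30/10) = 1000
1 + SNR = 1001
log2(1001) = 9.9672262588
C = 3 * 1000 * 9.9672262588 = 29901.6788 bps
C = 29.901679 kbps -> 29.90 kbps (2 dp)

29.90


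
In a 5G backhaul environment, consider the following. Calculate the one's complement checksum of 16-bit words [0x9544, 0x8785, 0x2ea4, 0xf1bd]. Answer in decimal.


Given words: [0x9544, 0x8785, 0x2ea4, 0xf1bd]
Step 1: Sum all words
Raw sum = 38212 + 34693 + 11940 + 61885 = 146730
Step 2: Fold carry: (15658 + 2) = 15660
One's complement = ~15660 & 0xFFFF = 49875

49875


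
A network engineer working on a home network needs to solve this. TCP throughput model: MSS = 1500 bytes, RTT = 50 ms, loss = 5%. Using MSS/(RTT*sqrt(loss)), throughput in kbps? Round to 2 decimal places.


Given: MSS = 1500 bytes, RTT = 50 ms, loss = 5%
RTT in seconds = 50 / 1000 = 0.05
Loss rate = 5% = 0.05
sqrt(loss) = sqrt(0.05) = 0.223606797750
Throughput (bytes/s) = 1500 / (0.05 * 0.223606797750) = 134164.0786
Throughput (kbps) = 134164.0786 * 8 / 1000 = 1073.312629 -> 1073.31 kbps (2 dp)

1073.31


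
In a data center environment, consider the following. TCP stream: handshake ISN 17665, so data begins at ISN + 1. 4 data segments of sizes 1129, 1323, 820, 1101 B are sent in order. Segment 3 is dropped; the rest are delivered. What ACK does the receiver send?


SYN uses sequence number 17665; first data byte = ISN + 1 = 17666.
Segment 1: SEQ = 17666, len = 1129 B, covers [17666, 18794]
Segment 2: SEQ = 18795, len = 1323 B, covers [18795, 20117]
Segment 3: SEQ = 20118, len = 820 B, covers [20118, 20937] [LOST]
Segment 4: SEQ = 20938, len = 1101 B, covers [20938, 22038]
In-order data received: bytes [17666, 20117] (segments 1..2).
Segment 3 missing -> gap begins at byte 20118; later segments buffered out of order.
Cumulative ACK = next expected in-order byte = 17666 + 1129 + 1323 = 20118

20118


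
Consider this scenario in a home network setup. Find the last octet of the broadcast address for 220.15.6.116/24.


Given: IP = 220.15.6.116, prefix = /24
Host bits = 32 - 24 = 8
Network last octet = 116 AND mask = 0
Host part size = 2^8 - 1 = 255
Broadcast last octet = 0 OR 255 = 255

255


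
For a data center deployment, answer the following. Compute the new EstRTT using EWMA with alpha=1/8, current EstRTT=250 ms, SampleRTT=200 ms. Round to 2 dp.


Given: EstRTT = 250 ms, SampleRTT = 200 ms, alpha = 1/8
New EstRTT = (1 - alpha) * EstRTT + alpha * SampleRTT
(7/8) * 250 = 218.75
(1/8) * 200 = 25
New EstRTT = 218.75 + 25 = 243.75 ms -> 243.75 ms (2 dp)

243.75


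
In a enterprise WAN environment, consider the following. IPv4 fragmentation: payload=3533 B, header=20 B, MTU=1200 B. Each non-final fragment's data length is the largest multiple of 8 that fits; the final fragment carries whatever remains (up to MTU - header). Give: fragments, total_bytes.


Max data per non-final fragment = floor((MTU - header)/8)*8 = floor((1200 - 20)/8)*8 = floor(1180/8)*8 = 1176 B
Final fragment needs no 8-byte alignment: it can carry up to MTU - header = 1180 B
Non-final fragments needed = ceil((payload - 1180) / 1176) = ceil(2353/1176) = ceil(2.0009) = 3
Number of fragments = 3 + 1 = 4
Fragment sizes (data): 3 * 1176 B + 5 B (last, 5 <= 1180 OK)
Total bytes sent = payload + n_frags * header = 3533 + 4*20 = 3533 + 80 = 3613 B

4, 3613


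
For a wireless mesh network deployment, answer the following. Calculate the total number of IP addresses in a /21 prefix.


Given: CIDR prefix /21
Host bits = 32 - 21 = 11
Total addresses = 2^11 = 2048

2048


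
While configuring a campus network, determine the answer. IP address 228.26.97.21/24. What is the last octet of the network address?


Given: IP = 228.26.97.21, prefix = /24
Subnet mask = 255.255.255.0
Last octet of IP: 21
Last octet of mask: 0
Network last octet = 21 AND 0 = 0

0


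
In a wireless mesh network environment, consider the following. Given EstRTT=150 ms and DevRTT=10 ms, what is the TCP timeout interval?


Given: EstRTT = 150 ms, DevRTT = 10 ms
Timeout = EstRTT + 4 * DevRTT
4 * DevRTT = 4 * 10 = 40
Timeout = 150 + 40 = 190 ms

190


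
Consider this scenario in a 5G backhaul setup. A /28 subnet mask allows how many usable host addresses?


Given: subnet mask /28
Host bits = 32 - 28 = 4
Total addresses = 2^4 = 16
Usable hosts = 16 - 2 (network + broadcast) = 14

14


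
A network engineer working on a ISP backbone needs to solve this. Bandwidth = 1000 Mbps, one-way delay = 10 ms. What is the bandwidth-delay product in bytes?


Given: bandwidth = 1000 Mbps, delay = 10 ms
BDP in bits = 1000 * 10^6 * 10 / 1000
BDP in bits = 10000000
BDP in bytes = 10000000 / 8 = 1250000

1250000


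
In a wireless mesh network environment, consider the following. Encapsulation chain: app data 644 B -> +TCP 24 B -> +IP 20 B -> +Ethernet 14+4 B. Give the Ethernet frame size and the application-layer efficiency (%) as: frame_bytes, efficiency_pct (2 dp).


TCP segment = 644 + 24 = 668 B
IP packet = 668 + 20 = 688 B
Ethernet frame = 688 + 14 + 4 = 706 B
Efficiency = app / frame = 644 / 706 = 0.912181 = 91.2181% -> 91.22% (2 dp)

706, 91.22


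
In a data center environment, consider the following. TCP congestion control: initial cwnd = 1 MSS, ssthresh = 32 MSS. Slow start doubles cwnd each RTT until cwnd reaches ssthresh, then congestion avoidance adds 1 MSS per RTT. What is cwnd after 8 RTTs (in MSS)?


RTT 0: cwnd = 1 MSS (initial)
RTT 1: cwnd = 2 MSS (slow start, doubled)
RTT 2: cwnd = 4 MSS (slow start, doubled)
RTT 3: cwnd = 8 MSS (slow start, doubled)
RTT 4: cwnd = 16 MSS (slow start, doubled)
RTT 5: cwnd = 32 MSS (slow start, doubled)
RTT 6: cwnd = 33 MSS (congestion avoidance, +1)
RTT 7: cwnd = 34 MSS (congestion avoidance, +1)
RTT 8: cwnd = 35 MSS (congestion avoidance, +1)

35


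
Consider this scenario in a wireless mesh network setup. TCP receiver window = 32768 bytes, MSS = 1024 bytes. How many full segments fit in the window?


Given: RWND = 32768 bytes, MSS = 1024 bytes
Full segments = floor(RWND / MSS)
Full segments = floor(32768 / 1024)
Full segments = floor(32.0) = 32

32


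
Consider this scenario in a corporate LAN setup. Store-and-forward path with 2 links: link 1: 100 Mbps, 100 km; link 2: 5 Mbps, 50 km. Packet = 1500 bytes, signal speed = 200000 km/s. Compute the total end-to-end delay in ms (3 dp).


Packet = 1500 bytes = 12000 bits. Store-and-forward: sum (t_trans + t_prop) per link.
Link 1: t_trans = 12000/(100*10^6) s = 0.1200 ms; t_prop = 100/200000 s = 0.5000 ms; subtotal = 0.6200 ms
Link 2: t_trans = 12000/(5*10^6) s = 2.4000 ms; t_prop = 50/200000 s = 0.2500 ms; subtotal = 2.6500 ms
End-to-end = 0.6200 + 2.6500 = 3.2700 ms -> 3.270 ms (3 dp)

3.270


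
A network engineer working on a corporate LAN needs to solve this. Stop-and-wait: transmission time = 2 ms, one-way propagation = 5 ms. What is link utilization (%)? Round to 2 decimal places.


Given: Ttrans = 2 ms, Tprop = 5 ms
RTT = 2 * Tprop = 2 * 5 = 10 ms
U = Ttrans / (Ttrans + RTT)
U = 2 / (2 + 10)
U = 2 / 12 = 0.166667
U% = 16.67%

16.67


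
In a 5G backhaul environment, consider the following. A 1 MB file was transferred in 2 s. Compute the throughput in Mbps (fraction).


Given: file = 1 MB, time = 2 s
File in Mb = 1 * 8 = 8 Mb
Throughput = 8 / 2 Mbps
Throughput = 4 Mbps

4


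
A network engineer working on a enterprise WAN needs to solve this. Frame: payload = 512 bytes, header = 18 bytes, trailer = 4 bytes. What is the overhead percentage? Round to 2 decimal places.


Given: payload = 512 B, header = 18 B, trailer = 4 B
Overhead bytes = header + trailer = 18 + 4 = 22
Total frame = payload + overhead = 512 + 22 = 534
Overhead % = 22 / 534 * 100 = 4.1199% -> 4.12% (2 dp)

4.12


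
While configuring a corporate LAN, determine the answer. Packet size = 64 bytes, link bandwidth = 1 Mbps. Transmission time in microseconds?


Given: packet = 64 bytes, bandwidth = 1 Mbps
Packet in bits = 64 * 8 = 512 bits
Bandwidth = 1 * 10^6 = 1000000 bps
Time = 512 / 1000000 seconds
Time in us = 512 * 10^6 / 1000000 = 512

512


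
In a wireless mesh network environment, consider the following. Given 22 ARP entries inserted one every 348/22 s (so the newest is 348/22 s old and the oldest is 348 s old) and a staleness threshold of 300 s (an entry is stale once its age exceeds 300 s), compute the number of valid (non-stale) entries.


Ages are k * 348/22 s for k = 1..22 (spacing = 15.8182 s).
Entry k is valid iff k * 348/22 <= 300 iff k <= 22 * 300 / 348 = 18.9655
n_valid = floor(18.9655) = 18
(n_stale = 22 - 18 = 4)

18


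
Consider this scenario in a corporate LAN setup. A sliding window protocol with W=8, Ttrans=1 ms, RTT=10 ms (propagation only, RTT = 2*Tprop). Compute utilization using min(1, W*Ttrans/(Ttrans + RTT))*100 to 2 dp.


Given: W = 8, Ttrans = 1 ms, RTT = 10 ms (= 2 * Tprop, Tprop = 5 ms)
Cycle time = Ttrans + RTT = 1 + 10 = 11 ms (first packet sent until its ACK returns)
W * Ttrans = 8 * 1 = 8 ms of sending per cycle
W * Ttrans / (Ttrans + RTT) = 8 / 11 = 0.727273
U = min(1, 0.727273) = 0.727273
U% = 72.73%

72.73


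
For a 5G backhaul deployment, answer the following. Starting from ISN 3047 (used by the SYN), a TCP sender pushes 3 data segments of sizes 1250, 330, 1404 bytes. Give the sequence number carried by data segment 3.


The SYN occupies sequence number ISN = 3047, so the first data byte is ISN + 1 = 3048.
SEQ of data segment i = (ISN + 1) + sum of payload sizes of segments 1..i-1.
Segment 1: SEQ = 3048, payload = 1250 bytes
Segment 2: SEQ = 4298, payload = 330 bytes
Segment 3: SEQ = 4628, payload = 1404 bytes
SEQ of segment 3 = 3048 + 1250 + 330 = 4628

4628


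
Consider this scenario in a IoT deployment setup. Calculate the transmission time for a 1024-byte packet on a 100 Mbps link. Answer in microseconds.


Given: packet = 1024 bytes, bandwidth = 100 Mbps
Packet in bits = 1024 * 8 = 8192 bits
Bandwidth = 100 * 10^6 = 100000000 bps
Time = 8192 / 100000000 seconds
Time in us = 8192 * 10^6 / 100000000 = 81.92

81.92


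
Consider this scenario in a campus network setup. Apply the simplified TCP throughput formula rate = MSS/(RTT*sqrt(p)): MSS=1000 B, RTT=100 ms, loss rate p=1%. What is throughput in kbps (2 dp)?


Given: MSS = 1000 bytes, RTT = 100 ms, loss = 1%
RTT in seconds = 100 / 1000 = 0.1
Loss rate = 1% = 0.01
sqrt(loss) = sqrt(0.01) = 0.1
Throughput (bytes/s) = 1000 / (0.1 * 0.1) = 100000.0000
Throughput (kbps) = 100000.0000 * 8 / 1000 = 800.000000 -> 800.00 kbps (2 dp)

800.00


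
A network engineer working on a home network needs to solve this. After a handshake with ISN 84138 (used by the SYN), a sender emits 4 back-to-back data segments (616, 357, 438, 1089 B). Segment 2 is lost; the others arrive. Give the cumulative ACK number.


SYN uses sequence number 84138; first data byte = ISN + 1 = 84139.
Segment 1: SEQ = 84139, len = 616 B, covers [84139, 84754]
Segment 2: SEQ = 84755, len = 357 B, covers [84755, 85111] [LOST]
Segment 3: SEQ = 85112, len = 438 B, covers [85112, 85549]
Segment 4: SEQ = 85550, len = 1089 B, covers [85550, 86638]
In-order data received: bytes [84139, 84754] (segments 1..1).
Segment 2 missing -> gap begins at byte 84755; later segments buffered out of order.
Cumulative ACK = next expected in-order byte = 84139 + 616 = 84755

84755
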